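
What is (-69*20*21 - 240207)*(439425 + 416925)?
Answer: -230518287450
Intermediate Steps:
(-69*20*21 - 240207)*(439425 + 416925) = (-1380*21 - 240207)*856350 = (-28980 - 240207)*856350 = -269187*856350 = -230518287450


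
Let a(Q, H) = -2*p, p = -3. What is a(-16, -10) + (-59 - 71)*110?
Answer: -14294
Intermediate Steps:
a(Q, H) = 6 (a(Q, H) = -2*(-3) = 6)
a(-16, -10) + (-59 - 71)*110 = 6 + (-59 - 71)*110 = 6 - 130*110 = 6 - 14300 = -14294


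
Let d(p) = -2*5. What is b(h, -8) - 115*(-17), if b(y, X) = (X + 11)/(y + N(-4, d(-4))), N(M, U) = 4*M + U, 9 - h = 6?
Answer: 44962/23 ≈ 1954.9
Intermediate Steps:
h = 3 (h = 9 - 1*6 = 9 - 6 = 3)
d(p) = -10
N(M, U) = U + 4*M
b(y, X) = (11 + X)/(-26 + y) (b(y, X) = (X + 11)/(y + (-10 + 4*(-4))) = (11 + X)/(y + (-10 - 16)) = (11 + X)/(y - 26) = (11 + X)/(-26 + y))
b(h, -8) - 115*(-17) = (11 - 8)/(-26 + 3) - 115*(-17) = 3/(-23) + 1955 = -1/23*3 + 1955 = -3/23 + 1955 = 44962/23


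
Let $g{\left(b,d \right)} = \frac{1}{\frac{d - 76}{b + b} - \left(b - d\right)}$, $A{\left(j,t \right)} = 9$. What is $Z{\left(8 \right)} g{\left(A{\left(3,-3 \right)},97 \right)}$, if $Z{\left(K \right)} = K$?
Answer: $\frac{48}{535} \approx 0.08972$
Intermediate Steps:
$g{\left(b,d \right)} = \frac{1}{d - b + \frac{-76 + d}{2 b}}$ ($g{\left(b,d \right)} = \frac{1}{\frac{-76 + d}{2 b} - \left(b - d\right)} = \frac{1}{d - b + \frac{-76 + d}{2 b}}$)
$Z{\left(8 \right)} g{\left(A{\left(3,-3 \right)},97 \right)} = 8 \left(\left(-2\right) 9 \frac{1}{76 - 97 + 2 \cdot 9^{2} - 18 \cdot 97}\right) = 8 \left(\left(-2\right) 9 \frac{1}{76 - 97 + 2 \cdot 81 - 1746}\right) = 8 \left(\left(-2\right) 9 \frac{1}{76 - 97 + 162 - 1746}\right) = 8 \left(\left(-2\right) 9 \frac{1}{-1605}\right) = 8 \left(\left(-2\right) 9 \left(- \frac{1}{1605}\right)\right) = 8 \cdot \frac{6}{535} = \frac{48}{535}$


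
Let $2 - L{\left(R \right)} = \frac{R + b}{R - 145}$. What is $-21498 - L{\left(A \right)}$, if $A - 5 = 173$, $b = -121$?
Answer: $- \frac{236481}{11} \approx -21498.0$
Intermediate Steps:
$A = 178$ ($A = 5 + 173 = 178$)
$L{\left(R \right)} = 2 - \frac{-121 + R}{-145 + R}$ ($L{\left(R \right)} = 2 - \frac{R - 121}{R - 145} = 2 - \frac{-121 + R}{-145 + R}$)
$-21498 - L{\left(A \right)} = -21498 - \frac{-169 + 178}{-145 + 178} = -21498 - \frac{1}{33} \cdot 9 = -21498 - \frac{3}{11} = - \frac{236481}{11}$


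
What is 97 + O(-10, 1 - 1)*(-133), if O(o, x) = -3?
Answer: 496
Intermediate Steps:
97 + O(-10, 1 - 1)*(-133) = 97 - 3*(-133) = 97 + 399 = 496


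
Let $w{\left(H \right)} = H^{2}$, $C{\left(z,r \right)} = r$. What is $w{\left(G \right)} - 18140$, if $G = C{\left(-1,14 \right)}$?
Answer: $-17944$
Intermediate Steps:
$G = 14$
$w{\left(G \right)} - 18140 = 14^{2} - 18140 = 196 - 18140 = -17944$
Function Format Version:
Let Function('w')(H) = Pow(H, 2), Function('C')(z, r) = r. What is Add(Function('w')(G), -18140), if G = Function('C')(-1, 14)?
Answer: -17944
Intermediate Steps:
G = 14
Add(Function('w')(G), -18140) = Add(Pow(14, 2), -18140) = Add(196, -18140) = -17944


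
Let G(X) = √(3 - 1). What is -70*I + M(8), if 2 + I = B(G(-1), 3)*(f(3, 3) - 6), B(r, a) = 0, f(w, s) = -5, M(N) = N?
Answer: 148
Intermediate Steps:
G(X) = √2
I = -2 (I = -2 + 0*(-5 - 6) = -2 + 0*(-11) = -2 + 0 = -2)
-70*I + M(8) = -70*(-2) + 8 = 140 + 8 = 148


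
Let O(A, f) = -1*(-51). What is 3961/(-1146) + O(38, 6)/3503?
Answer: -13816937/4014438 ≈ -3.4418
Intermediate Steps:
O(A, f) = 51
3961/(-1146) + O(38, 6)/3503 = 3961/(-1146) + 51/3503 = 3961*(-1/1146) + 51*(1/3503) = -3961/1146 + 51/3503 = -13816937/4014438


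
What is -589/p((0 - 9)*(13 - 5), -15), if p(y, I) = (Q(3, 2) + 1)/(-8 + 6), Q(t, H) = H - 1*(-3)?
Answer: 589/3 ≈ 196.33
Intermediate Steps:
Q(t, H) = 3 + H (Q(t, H) = H + 3 = 3 + H)
p(y, I) = -3 (p(y, I) = ((3 + 2) + 1)/(-8 + 6) = (5 + 1)/(-2) = 6*(-1/2) = -3)
-589/p((0 - 9)*(13 - 5), -15) = -589/(-3) = -589*(-1/3) = 589/3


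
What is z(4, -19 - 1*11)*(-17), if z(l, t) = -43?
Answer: 731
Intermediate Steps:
z(4, -19 - 1*11)*(-17) = -43*(-17) = 731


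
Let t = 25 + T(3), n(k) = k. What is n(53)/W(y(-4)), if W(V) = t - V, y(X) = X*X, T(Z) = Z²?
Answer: 53/18 ≈ 2.9444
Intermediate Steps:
y(X) = X²
t = 34 (t = 25 + 3² = 25 + 9 = 34)
W(V) = 34 - V
n(53)/W(y(-4)) = 53/(34 - 1*(-4)²) = 53/(34 - 1*16) = 53/(34 - 16) = 53/18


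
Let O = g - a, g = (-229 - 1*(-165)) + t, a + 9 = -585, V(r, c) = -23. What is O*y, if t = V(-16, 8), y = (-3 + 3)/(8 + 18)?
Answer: 0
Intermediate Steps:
y = 0 (y = 0/26 = 0*(1/26) = 0)
t = -23
a = -594 (a = -9 - 585 = -594)
g = -87 (g = (-229 - 1*(-165)) - 23 = (-229 + 165) - 23 = -64 - 23 = -87)
O = 507 (O = -87 - 1*(-594) = -87 + 594 = 507)
O*y = 507*0 = 0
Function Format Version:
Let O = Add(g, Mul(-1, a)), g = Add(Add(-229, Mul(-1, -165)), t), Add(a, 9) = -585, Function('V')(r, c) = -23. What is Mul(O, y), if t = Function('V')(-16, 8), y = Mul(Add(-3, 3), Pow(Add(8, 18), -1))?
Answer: 0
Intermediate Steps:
y = 0 (y = Mul(0, Pow(26, -1)) = Mul(0, Rational(1, 26)) = 0)
t = -23
a = -594 (a = Add(-9, -585) = -594)
g = -87 (g = Add(Add(-229, Mul(-1, -165)), -23) = Add(Add(-229, 165), -23) = Add(-64, -23) = -87)
O = 507 (O = Add(-87, Mul(-1, -594)) = Add(-87, 594) = 507)
Mul(O, y) = Mul(507, 0) = 0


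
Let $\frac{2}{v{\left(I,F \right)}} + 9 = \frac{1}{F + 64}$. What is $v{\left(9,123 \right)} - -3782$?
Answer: $\frac{3180475}{841} \approx 3781.8$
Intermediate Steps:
$v{\left(I,F \right)} = \frac{2}{-9 + \frac{1}{64 + F}}$ ($v{\left(I,F \right)} = \frac{2}{-9 + \frac{1}{F + 64}} = \frac{2}{-9 + \frac{1}{64 + F}}$)
$v{\left(9,123 \right)} - -3782 = \frac{2 \left(-64 - 123\right)}{575 + 9 \cdot 123} - -3782 = \frac{2 \left(-64 - 123\right)}{575 + 1107} + 3782 = 2 \cdot \frac{1}{1682} \left(-187\right) + 3782 = - \frac{187}{841} + 3782 = \frac{3180475}{841}$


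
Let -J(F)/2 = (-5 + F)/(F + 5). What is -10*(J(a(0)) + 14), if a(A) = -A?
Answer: -160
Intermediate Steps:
J(F) = -2*(-5 + F)/(5 + F) (J(F) = -2*(-5 + F)/(F + 5) = -2*(-5 + F)/(5 + F))
-10*(J(a(0)) + 14) = -10*(2*(5 - (-1)*0)/(5 - 1*0) + 14) = -10*(2*(5 - 1*0)/(5 + 0) + 14) = -10*(2*(5 + 0)/5 + 14) = -10*(2*(1/5)*5 + 14) = -10*(2 + 14) = -10*16 = -160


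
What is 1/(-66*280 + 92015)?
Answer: 1/73535 ≈ 1.3599e-5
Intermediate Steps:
1/(-66*280 + 92015) = 1/(-18480 + 92015) = 1/73535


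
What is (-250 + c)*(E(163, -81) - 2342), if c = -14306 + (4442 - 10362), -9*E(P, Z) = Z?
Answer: 47770508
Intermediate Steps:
E(P, Z) = -Z/9
c = -20226 (c = -14306 - 5920 = -20226)
(-250 + c)*(E(163, -81) - 2342) = (-250 - 20226)*(-⅑*(-81) - 2342) = -20476*(9 - 2342) = -20476*(-2333) = 47770508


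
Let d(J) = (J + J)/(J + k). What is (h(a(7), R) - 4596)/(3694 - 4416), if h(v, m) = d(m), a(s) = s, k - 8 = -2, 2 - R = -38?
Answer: 52834/8303 ≈ 6.3632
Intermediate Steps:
R = 40 (R = 2 - 1*(-38) = 2 + 38 = 40)
k = 6 (k = 8 - 2 = 6)
d(J) = 2*J/(6 + J) (d(J) = (J + J)/(J + 6) = (2*J)/(6 + J) = 2*J/(6 + J))
h(v, m) = 2*m/(6 + m)
(h(a(7), R) - 4596)/(3694 - 4416) = (2*40/(6 + 40) - 4596)/(3694 - 4416) = (2*40/46 - 4596)/(-722) = (2*40*(1/46) - 4596)*(-1/722) = (40/23 - 4596)*(-1/722) = -105668/23*(-1/722) = 52834/8303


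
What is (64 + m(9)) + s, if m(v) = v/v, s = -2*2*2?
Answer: 57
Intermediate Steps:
s = -8 (s = -4*2 = -8)
m(v) = 1
(64 + m(9)) + s = (64 + 1) - 8 = 65 - 8 = 57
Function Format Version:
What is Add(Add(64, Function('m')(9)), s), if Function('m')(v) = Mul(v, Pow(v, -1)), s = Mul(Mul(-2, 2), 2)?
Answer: 57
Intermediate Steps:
s = -8 (s = Mul(-4, 2) = -8)
Function('m')(v) = 1
Add(Add(64, Function('m')(9)), s) = Add(Add(64, 1), -8) = Add(65, -8) = 57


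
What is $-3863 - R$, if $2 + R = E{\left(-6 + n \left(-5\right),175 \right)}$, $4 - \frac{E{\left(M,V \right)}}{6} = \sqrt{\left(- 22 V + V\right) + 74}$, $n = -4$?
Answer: $-3885 + 6 i \sqrt{3601} \approx -3885.0 + 360.05 i$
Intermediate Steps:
$E{\left(M,V \right)} = 24 - 6 \sqrt{74 - 21 V}$ ($E{\left(M,V \right)} = 24 - 6 \sqrt{\left(- 22 V + V\right) + 74} = 24 - 6 \sqrt{- 21 V + 74} = 24 - 6 \sqrt{74 - 21 V}$)
$R = 22 - 6 i \sqrt{3601}$ ($R = -2 + \left(24 - 6 \sqrt{74 - 3675}\right) = -2 + \left(24 - 6 \sqrt{-3601}\right) = -2 + \left(24 - 6 i \sqrt{3601}\right) = 22 - 6 i \sqrt{3601} \approx 22.0 - 360.05 i$)
$-3863 - R = -3863 - \left(22 - 6 i \sqrt{3601}\right) = -3885 + 6 i \sqrt{3601}$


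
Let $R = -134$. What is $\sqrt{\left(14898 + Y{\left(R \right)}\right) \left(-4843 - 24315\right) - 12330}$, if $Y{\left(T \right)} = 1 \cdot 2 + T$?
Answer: $i \sqrt{430559358} \approx 20750.0 i$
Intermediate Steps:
$Y{\left(T \right)} = 2 + T$
$\sqrt{\left(14898 + Y{\left(R \right)}\right) \left(-4843 - 24315\right) - 12330} = \sqrt{\left(14898 + \left(2 - 134\right)\right) \left(-4843 - 24315\right) - 12330} = \sqrt{\left(14898 - 132\right) \left(-29158\right) - 12330} = \sqrt{14766 \left(-29158\right) - 12330} = \sqrt{-430547028 - 12330} = \sqrt{-430559358} = i \sqrt{430559358}$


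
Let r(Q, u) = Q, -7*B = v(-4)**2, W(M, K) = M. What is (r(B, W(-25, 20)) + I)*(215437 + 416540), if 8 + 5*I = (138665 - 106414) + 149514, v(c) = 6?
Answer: 803949949263/35 ≈ 2.2970e+10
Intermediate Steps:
B = -36/7 (B = -1/7*6**2 = -1/7*36 = -36/7 ≈ -5.1429)
I = 181757/5 (I = -8/5 + ((138665 - 106414) + 149514)/5 = -8/5 + (32251 + 149514)/5 = -8/5 + (1/5)*181765 = -8/5 + 36353 = 181757/5 ≈ 36351.)
(r(B, W(-25, 20)) + I)*(215437 + 416540) = (-36/7 + 181757/5)*(215437 + 416540) = (1272119/35)*631977 = 803949949263/35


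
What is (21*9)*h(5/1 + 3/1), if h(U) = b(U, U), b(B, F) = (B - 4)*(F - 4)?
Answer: 3024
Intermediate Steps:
b(B, F) = (-4 + B)*(-4 + F)
h(U) = 16 + U**2 - 8*U (h(U) = 16 - 4*U - 4*U + U*U = 16 - 4*U - 4*U + U**2 = 16 + U**2 - 8*U)
(21*9)*h(5/1 + 3/1) = (21*9)*(16 + (5/1 + 3/1)**2 - 8*(5/1 + 3/1)) = 189*(16 + (5*1 + 3*1)**2 - 8*(5*1 + 3*1)) = 189*(16 + (5 + 3)**2 - 8*(5 + 3)) = 189*(16 + 8**2 - 8*8) = 189*(16 + 64 - 64) = 189*16 = 3024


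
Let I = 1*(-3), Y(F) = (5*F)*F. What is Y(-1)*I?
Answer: -15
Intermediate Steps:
Y(F) = 5*F**2
I = -3
Y(-1)*I = (5*(-1)**2)*(-3) = (5*1)*(-3) = 5*(-3) = -15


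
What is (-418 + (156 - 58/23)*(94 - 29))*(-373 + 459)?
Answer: 18905896/23 ≈ 8.2200e+5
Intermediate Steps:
(-418 + (156 - 58/23)*(94 - 29))*(-373 + 459) = (-418 + (156 - 58*1/23)*65)*86 = (-418 + (156 - 58/23)*65)*86 = (-418 + (3530/23)*65)*86 = (-418 + 229450/23)*86 = (219836/23)*86 = 18905896/23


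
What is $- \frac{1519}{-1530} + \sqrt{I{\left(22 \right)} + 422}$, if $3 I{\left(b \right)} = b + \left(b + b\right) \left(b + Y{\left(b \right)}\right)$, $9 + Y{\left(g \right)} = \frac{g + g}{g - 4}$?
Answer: $\frac{1519}{1530} + \frac{2 \sqrt{13281}}{9} \approx 26.602$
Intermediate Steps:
$Y{\left(g \right)} = -9 + \frac{2 g}{-4 + g}$ ($Y{\left(g \right)} = -9 + \frac{g + g}{g - 4} = -9 + \frac{2 g}{-4 + g}$)
$I{\left(b \right)} = \frac{b}{3} + \frac{2 b \left(b + \frac{36 - 7 b}{-4 + b}\right)}{3}$ ($I{\left(b \right)} = \frac{b + \left(b + b\right) \left(b + \frac{36 - 7 b}{-4 + b}\right)}{3} = \frac{b + 2 b \left(b + \frac{36 - 7 b}{-4 + b}\right)}{3} = \frac{b}{3} + \frac{2 b \left(b + \frac{36 - 7 b}{-4 + b}\right)}{3}$)
$- \frac{1519}{-1530} + \sqrt{I{\left(22 \right)} + 422} = - \frac{1519}{-1530} + \sqrt{\frac{1}{3} \cdot 22 \frac{1}{-4 + 22} \left(68 - 462 + 2 \cdot 22^{2}\right) + 422} = \left(-1519\right) \left(- \frac{1}{1530}\right) + \sqrt{\frac{1}{3} \cdot 22 \cdot \frac{1}{18} \left(68 - 462 + 2 \cdot 484\right) + 422} = \frac{1519}{1530} + \sqrt{\frac{1}{3} \cdot 22 \cdot \frac{1}{18} \left(68 - 462 + 968\right) + 422} = \frac{1519}{1530} + \sqrt{\frac{1}{3} \cdot 22 \cdot \frac{1}{18} \cdot 574 + 422} = \frac{1519}{1530} + \sqrt{\frac{6314}{27} + 422} = \frac{1519}{1530} + \sqrt{\frac{17708}{27}} = \frac{1519}{1530} + \frac{2 \sqrt{13281}}{9}$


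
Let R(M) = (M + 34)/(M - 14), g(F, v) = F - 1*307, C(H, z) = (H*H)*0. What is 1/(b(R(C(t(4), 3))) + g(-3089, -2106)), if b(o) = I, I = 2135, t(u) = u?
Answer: -1/1261 ≈ -0.00079302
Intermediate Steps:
C(H, z) = 0 (C(H, z) = H²*0 = 0)
g(F, v) = -307 + F (g(F, v) = F - 307 = -307 + F)
R(M) = (34 + M)/(-14 + M)
b(o) = 2135
1/(b(R(C(t(4), 3))) + g(-3089, -2106)) = 1/(2135 + (-307 - 3089)) = 1/(2135 - 3396) = 1/(-1261) = -1/1261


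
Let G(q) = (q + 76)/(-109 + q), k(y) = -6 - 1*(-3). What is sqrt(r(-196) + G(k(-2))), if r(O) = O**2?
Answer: sqrt(30117633)/28 ≈ 196.00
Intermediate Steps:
k(y) = -3 (k(y) = -6 + 3 = -3)
G(q) = (76 + q)/(-109 + q)
sqrt(r(-196) + G(k(-2))) = sqrt((-196)**2 + (76 - 3)/(-109 - 3)) = sqrt(38416 + 73/(-112)) = sqrt(38416 - 1/112*73) = sqrt(38416 - 73/112) = sqrt(4302519/112) = sqrt(30117633)/28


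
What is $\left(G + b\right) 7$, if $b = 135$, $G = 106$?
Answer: $1687$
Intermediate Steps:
$\left(G + b\right) 7 = \left(106 + 135\right) 7 = 241 \cdot 7 = 1687$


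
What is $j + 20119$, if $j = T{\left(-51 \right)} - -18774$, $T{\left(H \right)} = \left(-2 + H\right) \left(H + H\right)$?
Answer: $44299$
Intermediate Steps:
$T{\left(H \right)} = 2 H \left(-2 + H\right)$ ($T{\left(H \right)} = \left(-2 + H\right) 2 H = 2 H \left(-2 + H\right)$)
$j = 24180$ ($j = 2 \left(-51\right) \left(-2 - 51\right) - -18774 = 2 \left(-51\right) \left(-53\right) + 18774 = 5406 + 18774 = 24180$)
$j + 20119 = 24180 + 20119 = 44299$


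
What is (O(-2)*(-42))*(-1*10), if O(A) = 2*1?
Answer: 840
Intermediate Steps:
O(A) = 2
(O(-2)*(-42))*(-1*10) = (2*(-42))*(-1*10) = -84*(-10) = 840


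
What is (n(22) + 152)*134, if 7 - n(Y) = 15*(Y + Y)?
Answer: -67134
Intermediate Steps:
n(Y) = 7 - 30*Y (n(Y) = 7 - 15*(Y + Y) = 7 - 15*2*Y = 7 - 30*Y)
(n(22) + 152)*134 = ((7 - 30*22) + 152)*134 = ((7 - 660) + 152)*134 = (-653 + 152)*134 = -501*134 = -67134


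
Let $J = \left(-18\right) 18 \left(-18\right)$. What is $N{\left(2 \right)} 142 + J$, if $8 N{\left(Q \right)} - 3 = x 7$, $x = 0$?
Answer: $\frac{23541}{4} \approx 5885.3$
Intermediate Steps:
$N{\left(Q \right)} = \frac{3}{8}$ ($N{\left(Q \right)} = \frac{3}{8} + \frac{0 \cdot 7}{8} = \frac{3}{8} + \frac{1}{8} \cdot 0 = \frac{3}{8} + 0 = \frac{3}{8}$)
$J = 5832$ ($J = \left(-324\right) \left(-18\right) = 5832$)
$N{\left(2 \right)} 142 + J = \frac{3}{8} \cdot 142 + 5832 = \frac{213}{4} + 5832 = \frac{23541}{4}$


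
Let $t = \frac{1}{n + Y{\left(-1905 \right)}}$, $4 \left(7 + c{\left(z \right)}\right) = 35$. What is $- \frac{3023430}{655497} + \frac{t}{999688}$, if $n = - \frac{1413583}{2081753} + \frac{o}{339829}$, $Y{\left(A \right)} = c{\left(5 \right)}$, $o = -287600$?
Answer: $- \frac{53374178725316677551719}{11571839866105389111006} \approx -4.6124$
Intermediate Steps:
$c{\left(z \right)} = \frac{7}{4}$ ($c{\left(z \right)} = -7 + \frac{1}{4} \cdot 35 = -7 + \frac{35}{4} = \frac{7}{4}$)
$Y{\left(A \right)} = \frac{7}{4}$
$n = - \frac{1079088660107}{707440040237}$ ($n = - \frac{1413583}{2081753} - \frac{287600}{339829} = - \frac{1079088660107}{707440040237} \approx -1.5253$)
$t = \frac{2829760160948}{635725641231}$ ($t = \frac{1}{- \frac{1079088660107}{707440040237} + \frac{7}{4}} = \frac{1}{\frac{635725641231}{2829760160948}} = \frac{2829760160948}{635725641231} \approx 4.4512$)
$- \frac{3023430}{655497} + \frac{t}{999688} = - \frac{3023430}{655497} + \frac{2829760160948}{635725641231 \cdot 999688} = \left(-3023430\right) \frac{1}{655497} + \frac{2829760160948}{635725641231} \cdot \frac{1}{999688} = - \frac{1007810}{218499} + \frac{707440040237}{158881823707733982} = - \frac{53374178725316677551719}{11571839866105389111006}$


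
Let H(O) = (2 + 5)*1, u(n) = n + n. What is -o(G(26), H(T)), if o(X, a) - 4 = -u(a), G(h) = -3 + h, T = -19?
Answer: 10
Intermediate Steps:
u(n) = 2*n
H(O) = 7 (H(O) = 7*1 = 7)
o(X, a) = 4 - 2*a
-o(G(26), H(T)) = -(4 - 2*7) = -(4 - 14) = -1*(-10) = 10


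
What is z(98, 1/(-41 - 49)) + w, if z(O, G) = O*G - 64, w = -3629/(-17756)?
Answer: -51844019/799020 ≈ -64.885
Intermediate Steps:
w = 3629/17756 (w = -3629*(-1/17756) = 3629/17756 ≈ 0.20438)
z(O, G) = -64 + G*O (z(O, G) = G*O - 64 = -64 + G*O)
z(98, 1/(-41 - 49)) + w = (-64 + 98/(-41 - 49)) + 3629/17756 = (-64 + 98/(-90)) + 3629/17756 = (-64 - 1/90*98) + 3629/17756 = (-64 - 49/45) + 3629/17756 = -2929/45 + 3629/17756 = -51844019/799020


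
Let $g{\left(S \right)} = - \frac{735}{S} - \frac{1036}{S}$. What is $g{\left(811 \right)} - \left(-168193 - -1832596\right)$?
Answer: $- \frac{1349832604}{811} \approx -1.6644 \cdot 10^{6}$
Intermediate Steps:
$g{\left(S \right)} = - \frac{1771}{S}$
$g{\left(811 \right)} - \left(-168193 - -1832596\right) = - \frac{1771}{811} - \left(-168193 - -1832596\right) = \left(-1771\right) \frac{1}{811} - \left(-168193 + 1832596\right) = - \frac{1771}{811} - 1664403 = - \frac{1349832604}{811}$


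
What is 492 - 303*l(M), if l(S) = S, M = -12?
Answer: 4128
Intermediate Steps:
492 - 303*l(M) = 492 - 303*(-12) = 492 + 3636 = 4128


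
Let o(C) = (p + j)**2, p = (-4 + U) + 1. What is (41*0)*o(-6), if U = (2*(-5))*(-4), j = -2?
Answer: 0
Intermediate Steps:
U = 40 (U = -10*(-4) = 40)
p = 37 (p = (-4 + 40) + 1 = 36 + 1 = 37)
o(C) = 1225 (o(C) = (37 - 2)**2 = 35**2 = 1225)
(41*0)*o(-6) = (41*0)*1225 = 0*1225 = 0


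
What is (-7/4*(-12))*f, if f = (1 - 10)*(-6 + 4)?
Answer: 378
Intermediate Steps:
f = 18 (f = -9*(-2) = 18)
(-7/4*(-12))*f = (-7/4*(-12))*18 = (-7*¼*(-12))*18 = -7/4*(-12)*18 = 21*18 = 378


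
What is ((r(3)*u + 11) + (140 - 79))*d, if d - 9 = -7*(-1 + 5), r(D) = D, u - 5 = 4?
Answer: -1881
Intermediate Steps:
u = 9 (u = 5 + 4 = 9)
d = -19 (d = 9 - 7*(-1 + 5) = 9 - 7*4 = 9 - 28 = -19)
((r(3)*u + 11) + (140 - 79))*d = ((3*9 + 11) + (140 - 79))*(-19) = ((27 + 11) + 61)*(-19) = (38 + 61)*(-19) = 99*(-19) = -1881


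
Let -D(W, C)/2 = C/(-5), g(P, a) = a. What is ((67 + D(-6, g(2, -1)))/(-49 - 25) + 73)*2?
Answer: 721/5 ≈ 144.20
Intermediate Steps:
D(W, C) = 2*C/5 (D(W, C) = -2*C/(-5) = -2*C*(-1)/5 = -(-2)*C/5 = 2*C/5)
((67 + D(-6, g(2, -1)))/(-49 - 25) + 73)*2 = ((67 + (⅖)*(-1))/(-49 - 25) + 73)*2 = ((67 - ⅖)/(-74) + 73)*2 = ((333/5)*(-1/74) + 73)*2 = (-9/10 + 73)*2 = (721/10)*2 = 721/5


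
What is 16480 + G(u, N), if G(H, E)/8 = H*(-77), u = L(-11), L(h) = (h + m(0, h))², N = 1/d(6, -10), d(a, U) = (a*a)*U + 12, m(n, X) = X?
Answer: -281664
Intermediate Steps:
d(a, U) = 12 + U*a² (d(a, U) = a²*U + 12 = U*a² + 12 = 12 + U*a²)
N = -1/348 (N = 1/(12 - 10*6²) = 1/(12 - 10*36) = 1/(12 - 360) = 1/(-348) = -1/348 ≈ -0.0028736)
L(h) = 4*h² (L(h) = (h + h)² = (2*h)² = 4*h²)
u = 484 (u = 4*(-11)² = 4*121 = 484)
G(H, E) = -616*H (G(H, E) = 8*(H*(-77)) = 8*(-77*H) = -616*H)
16480 + G(u, N) = 16480 - 616*484 = 16480 - 298144 = -281664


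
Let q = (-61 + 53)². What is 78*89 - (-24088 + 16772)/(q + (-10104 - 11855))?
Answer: 151987774/21895 ≈ 6941.7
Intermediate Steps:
q = 64 (q = (-8)² = 64)
78*89 - (-24088 + 16772)/(q + (-10104 - 11855)) = 78*89 - (-24088 + 16772)/(64 + (-10104 - 11855)) = 6942 - (-7316)/(64 - 21959) = 6942 - (-7316)/(-21895) = 6942 - (-7316)*(-1)/21895 = 6942 - 1*7316/21895 = 6942 - 7316/21895 = 151987774/21895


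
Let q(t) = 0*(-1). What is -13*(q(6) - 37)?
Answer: 481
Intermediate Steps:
q(t) = 0
-13*(q(6) - 37) = -13*(0 - 37) = -13*(-37) = 481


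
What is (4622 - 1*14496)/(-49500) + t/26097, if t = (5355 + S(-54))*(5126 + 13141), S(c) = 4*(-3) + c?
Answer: 797109791713/215300250 ≈ 3702.3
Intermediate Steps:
S(c) = -12 + c
t = 96614163 (t = (5355 + (-12 - 54))*(5126 + 13141) = (5355 - 66)*18267 = 5289*18267 = 96614163)
(4622 - 1*14496)/(-49500) + t/26097 = (4622 - 1*14496)/(-49500) + 96614163/26097 = (4622 - 14496)*(-1/49500) + 96614163*(1/26097) = -9874*(-1/49500) + 32204721/8699 = 4937/24750 + 32204721/8699 = 797109791713/215300250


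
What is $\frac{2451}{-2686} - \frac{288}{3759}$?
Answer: $- \frac{3328959}{3365558} \approx -0.98913$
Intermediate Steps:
$\frac{2451}{-2686} - \frac{288}{3759} = 2451 \left(- \frac{1}{2686}\right) - \frac{96}{1253} = - \frac{2451}{2686} - \frac{96}{1253} = - \frac{3328959}{3365558}$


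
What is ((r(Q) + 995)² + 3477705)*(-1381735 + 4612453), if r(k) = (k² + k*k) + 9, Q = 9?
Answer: 15627826183398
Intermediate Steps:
r(k) = 9 + 2*k² (r(k) = (k² + k²) + 9 = 2*k² + 9 = 9 + 2*k²)
((r(Q) + 995)² + 3477705)*(-1381735 + 4612453) = (((9 + 2*9²) + 995)² + 3477705)*(-1381735 + 4612453) = (((9 + 2*81) + 995)² + 3477705)*3230718 = (((9 + 162) + 995)² + 3477705)*3230718 = ((171 + 995)² + 3477705)*3230718 = (1166² + 3477705)*3230718 = (1359556 + 3477705)*3230718 = 4837261*3230718 = 15627826183398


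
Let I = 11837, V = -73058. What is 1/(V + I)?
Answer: -1/61221 ≈ -1.6334e-5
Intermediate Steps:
1/(V + I) = 1/(-73058 + 11837) = 1/(-61221) = -1/61221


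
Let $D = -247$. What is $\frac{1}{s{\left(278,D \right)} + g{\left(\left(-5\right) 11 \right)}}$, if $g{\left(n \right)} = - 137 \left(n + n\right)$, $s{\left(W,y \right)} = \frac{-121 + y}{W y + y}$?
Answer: $\frac{68913}{1038519278} \approx 6.6357 \cdot 10^{-5}$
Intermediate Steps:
$s{\left(W,y \right)} = \frac{-121 + y}{y + W y}$
$g{\left(n \right)} = - 274 n$ ($g{\left(n \right)} = - 137 \cdot 2 n = - 274 n$)
$\frac{1}{s{\left(278,D \right)} + g{\left(\left(-5\right) 11 \right)}} = \frac{1}{\frac{-121 - 247}{\left(-247\right) \left(1 + 278\right)} - 274 \left(\left(-5\right) 11\right)} = \frac{1}{\left(- \frac{1}{247}\right) \frac{1}{279} \left(-368\right) - -15070} = \frac{1}{\left(- \frac{1}{247}\right) \frac{1}{279} \left(-368\right) + 15070} = \frac{1}{\frac{368}{68913} + 15070} = \frac{1}{\frac{1038519278}{68913}} = \frac{68913}{1038519278}$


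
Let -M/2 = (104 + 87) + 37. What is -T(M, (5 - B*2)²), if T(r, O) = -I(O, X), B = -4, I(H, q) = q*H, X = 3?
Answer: 507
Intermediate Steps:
I(H, q) = H*q
M = -456 (M = -2*((104 + 87) + 37) = -2*(191 + 37) = -2*228 = -456)
T(r, O) = -3*O (T(r, O) = -O*3 = -3*O)
-T(M, (5 - B*2)²) = -(-3)*(5 - 1*(-4)*2)² = -(-3)*(5 + 4*2)² = -(-3)*(5 + 8)² = -(-3)*13² = -(-3)*169 = -1*(-507) = 507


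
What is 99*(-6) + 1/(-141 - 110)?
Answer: -149095/251 ≈ -594.00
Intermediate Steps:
99*(-6) + 1/(-141 - 110) = -594 + 1/(-251) = -594 - 1/251 = -149095/251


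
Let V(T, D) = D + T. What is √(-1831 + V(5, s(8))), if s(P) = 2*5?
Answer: 2*I*√454 ≈ 42.615*I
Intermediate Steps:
s(P) = 10
√(-1831 + V(5, s(8))) = √(-1831 + (10 + 5)) = √(-1831 + 15) = √(-1816) = 2*I*√454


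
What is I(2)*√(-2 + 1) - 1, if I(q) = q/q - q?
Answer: -1 - I ≈ -1.0 - 1.0*I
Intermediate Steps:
I(q) = 1 - q
I(2)*√(-2 + 1) - 1 = (1 - 1*2)*√(-2 + 1) - 1 = (1 - 2)*√(-1) - 1 = -I - 1 = -1 - I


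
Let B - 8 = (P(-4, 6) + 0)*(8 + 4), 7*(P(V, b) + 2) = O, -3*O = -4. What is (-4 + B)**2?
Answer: 15376/49 ≈ 313.80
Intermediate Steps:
O = 4/3 (O = -1/3*(-4) = 4/3 ≈ 1.3333)
P(V, b) = -38/21 (P(V, b) = -2 + (1/7)*(4/3) = -2 + 4/21 = -38/21)
B = -96/7 (B = 8 + (-38/21 + 0)*(8 + 4) = 8 - 38/21*12 = 8 - 152/7 = -96/7 ≈ -13.714)
(-4 + B)**2 = (-4 - 96/7)**2 = (-124/7)**2 = 15376/49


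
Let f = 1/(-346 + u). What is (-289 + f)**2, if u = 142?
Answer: 3475927849/41616 ≈ 83524.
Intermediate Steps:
f = -1/204 (f = 1/(-346 + 142) = 1/(-204) = -1/204 ≈ -0.0049020)
(-289 + f)**2 = (-289 - 1/204)**2 = (-58957/204)**2 = 3475927849/41616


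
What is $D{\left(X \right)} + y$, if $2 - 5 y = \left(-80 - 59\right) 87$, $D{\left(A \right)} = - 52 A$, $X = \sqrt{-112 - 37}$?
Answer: $2419 - 52 i \sqrt{149} \approx 2419.0 - 634.74 i$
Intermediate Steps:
$X = i \sqrt{149}$ ($X = \sqrt{-149} = i \sqrt{149} \approx 12.207 i$)
$y = 2419$ ($y = \frac{2}{5} - \frac{\left(-80 - 59\right) 87}{5} = \frac{2}{5} - \frac{\left(-139\right) 87}{5} = \frac{2}{5} - - \frac{12093}{5} = \frac{2}{5} + \frac{12093}{5} = 2419$)
$D{\left(X \right)} + y = - 52 i \sqrt{149} + 2419 = 2419 - 52 i \sqrt{149}$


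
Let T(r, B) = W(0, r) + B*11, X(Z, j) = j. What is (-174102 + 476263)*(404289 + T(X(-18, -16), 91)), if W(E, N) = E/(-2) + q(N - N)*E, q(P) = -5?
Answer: 122462831690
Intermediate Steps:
W(E, N) = -11*E/2 (W(E, N) = E/(-2) - 5*E = E*(-½) - 5*E = -E/2 - 5*E = -11*E/2)
T(r, B) = 11*B (T(r, B) = -11/2*0 + B*11 = 0 + 11*B = 11*B)
(-174102 + 476263)*(404289 + T(X(-18, -16), 91)) = (-174102 + 476263)*(404289 + 11*91) = 302161*(404289 + 1001) = 302161*405290 = 122462831690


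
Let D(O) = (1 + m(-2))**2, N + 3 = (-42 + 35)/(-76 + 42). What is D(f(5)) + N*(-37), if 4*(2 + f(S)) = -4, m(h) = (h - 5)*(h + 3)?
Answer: 4739/34 ≈ 139.38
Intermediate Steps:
m(h) = (-5 + h)*(3 + h)
f(S) = -3 (f(S) = -2 + (1/4)*(-4) = -2 - 1 = -3)
N = -95/34 (N = -3 + (-42 + 35)/(-76 + 42) = -3 - 7/(-34) = -3 - 7*(-1/34) = -3 + 7/34 = -95/34 ≈ -2.7941)
D(O) = 36 (D(O) = (1 + (-15 + (-2)**2 - 2*(-2)))**2 = (1 + (-15 + 4 + 4))**2 = (1 - 7)**2 = (-6)**2 = 36)
D(f(5)) + N*(-37) = 36 - 95/34*(-37) = 36 + 3515/34 = 4739/34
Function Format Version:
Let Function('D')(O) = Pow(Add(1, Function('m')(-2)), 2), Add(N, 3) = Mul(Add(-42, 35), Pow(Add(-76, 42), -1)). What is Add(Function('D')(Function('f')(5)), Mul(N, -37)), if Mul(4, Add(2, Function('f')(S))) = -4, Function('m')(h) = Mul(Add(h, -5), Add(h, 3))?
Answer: Rational(4739, 34) ≈ 139.38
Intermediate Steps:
Function('m')(h) = Mul(Add(-5, h), Add(3, h))
Function('f')(S) = -3 (Function('f')(S) = Add(-2, Mul(Rational(1, 4), -4)) = Add(-2, -1) = -3)
N = Rational(-95, 34) (N = Add(-3, Mul(Add(-42, 35), Pow(Add(-76, 42), -1))) = Add(-3, Mul(-7, Pow(-34, -1))) = Add(-3, Mul(-7, Rational(-1, 34))) = Add(-3, Rational(7, 34)) = Rational(-95, 34) ≈ -2.7941)
Function('D')(O) = 36 (Function('D')(O) = Pow(Add(1, Add(-15, Pow(-2, 2), Mul(-2, -2))), 2) = Pow(Add(1, Add(-15, 4, 4)), 2) = Pow(Add(1, -7), 2) = Pow(-6, 2) = 36)
Add(Function('D')(Function('f')(5)), Mul(N, -37)) = Add(36, Mul(Rational(-95, 34), -37)) = Add(36, Rational(3515, 34)) = Rational(4739, 34)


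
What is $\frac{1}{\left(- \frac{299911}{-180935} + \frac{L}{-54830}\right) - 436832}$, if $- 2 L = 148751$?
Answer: $- \frac{3968266420}{1733453796280951} \approx -2.2892 \cdot 10^{-6}$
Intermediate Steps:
$L = - \frac{148751}{2}$ ($L = \left(- \frac{1}{2}\right) 148751 = - \frac{148751}{2} \approx -74376.0$)
$\frac{1}{\left(- \frac{299911}{-180935} + \frac{L}{-54830}\right) - 436832} = \frac{1}{\left(- \frac{299911}{-180935} - \frac{148751}{2 \left(-54830\right)}\right) - 436832} = \frac{1}{\left(\left(-299911\right) \left(- \frac{1}{180935}\right) - - \frac{148751}{109660}\right) - 436832} = \frac{1}{\left(\frac{299911}{180935} + \frac{148751}{109660}\right) - 436832} = \frac{1}{\frac{11960500489}{3968266420} - 436832} = \frac{1}{- \frac{1733453796280951}{3968266420}} = - \frac{3968266420}{1733453796280951}$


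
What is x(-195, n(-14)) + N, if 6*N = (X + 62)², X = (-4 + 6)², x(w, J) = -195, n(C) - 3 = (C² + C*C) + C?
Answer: 531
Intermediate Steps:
n(C) = 3 + C + 2*C² (n(C) = 3 + ((C² + C*C) + C) = 3 + ((C² + C²) + C) = 3 + (2*C² + C) = 3 + (C + 2*C²) = 3 + C + 2*C²)
X = 4 (X = 2² = 4)
N = 726 (N = (4 + 62)²/6 = (⅙)*66² = (⅙)*4356 = 726)
x(-195, n(-14)) + N = -195 + 726 = 531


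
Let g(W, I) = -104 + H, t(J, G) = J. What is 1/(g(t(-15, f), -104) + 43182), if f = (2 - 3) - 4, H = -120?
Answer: 1/42958 ≈ 2.3279e-5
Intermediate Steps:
f = -5 (f = -1 - 4 = -5)
g(W, I) = -224 (g(W, I) = -104 - 120 = -224)
1/(g(t(-15, f), -104) + 43182) = 1/(-224 + 43182) = 1/42958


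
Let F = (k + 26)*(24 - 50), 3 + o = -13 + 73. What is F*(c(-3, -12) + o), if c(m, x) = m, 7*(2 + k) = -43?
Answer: -175500/7 ≈ -25071.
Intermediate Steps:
k = -57/7 (k = -2 + (⅐)*(-43) = -2 - 43/7 = -57/7 ≈ -8.1429)
o = 57 (o = -3 + (-13 + 73) = -3 + 60 = 57)
F = -3250/7 (F = (-57/7 + 26)*(24 - 50) = (125/7)*(-26) = -3250/7 ≈ -464.29)
F*(c(-3, -12) + o) = -3250*(-3 + 57)/7 = -3250/7*54 = -175500/7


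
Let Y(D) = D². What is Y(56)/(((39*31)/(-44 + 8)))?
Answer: -37632/403 ≈ -93.380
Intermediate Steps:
Y(56)/(((39*31)/(-44 + 8))) = 56²/(((39*31)/(-44 + 8))) = 3136/((1209/(-36))) = 3136/((1209*(-1/36))) = 3136/(-403/12) = 3136*(-12/403) = -37632/403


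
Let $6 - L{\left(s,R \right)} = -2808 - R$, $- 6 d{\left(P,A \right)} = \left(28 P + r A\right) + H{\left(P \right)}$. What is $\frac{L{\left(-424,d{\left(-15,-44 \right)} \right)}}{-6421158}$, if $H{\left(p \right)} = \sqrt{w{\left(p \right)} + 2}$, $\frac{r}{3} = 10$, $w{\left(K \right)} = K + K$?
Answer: $- \frac{1552}{3210579} + \frac{i \sqrt{7}}{19263474} \approx -0.0004834 + 1.3735 \cdot 10^{-7} i$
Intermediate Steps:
$w{\left(K \right)} = 2 K$
$r = 30$ ($r = 3 \cdot 10 = 30$)
$H{\left(p \right)} = \sqrt{2 + 2 p}$ ($H{\left(p \right)} = \sqrt{2 p + 2} = \sqrt{2 + 2 p}$)
$d{\left(P,A \right)} = - 5 A - \frac{14 P}{3} - \frac{\sqrt{2 + 2 P}}{6}$ ($d{\left(P,A \right)} = - \frac{\left(28 P + 30 A\right) + \sqrt{2 + 2 P}}{6} = - \frac{\sqrt{2 + 2 P} + 28 P + 30 A}{6} = - 5 A - \frac{14 P}{3} - \frac{\sqrt{2 + 2 P}}{6}$)
$L{\left(s,R \right)} = 2814 + R$ ($L{\left(s,R \right)} = 6 - \left(-2808 - R\right) = 6 + \left(2808 + R\right) = 2814 + R$)
$\frac{L{\left(-424,d{\left(-15,-44 \right)} \right)}}{-6421158} = \frac{2814 - \left(-290 + \frac{\sqrt{2 + 2 \left(-15\right)}}{6}\right)}{-6421158} = \left(2814 + \left(220 + 70 - \frac{\sqrt{2 - 30}}{6}\right)\right) \left(- \frac{1}{6421158}\right) = \left(2814 + \left(220 + 70 - \frac{\sqrt{-28}}{6}\right)\right) \left(- \frac{1}{6421158}\right) = \left(2814 + \left(220 + 70 - \frac{2 i \sqrt{7}}{6}\right)\right) \left(- \frac{1}{6421158}\right) = \left(2814 + \left(220 + 70 - \frac{i \sqrt{7}}{3}\right)\right) \left(- \frac{1}{6421158}\right) = \left(2814 + \left(290 - \frac{i \sqrt{7}}{3}\right)\right) \left(- \frac{1}{6421158}\right) = \left(3104 - \frac{i \sqrt{7}}{3}\right) \left(- \frac{1}{6421158}\right) = - \frac{1552}{3210579} + \frac{i \sqrt{7}}{19263474}$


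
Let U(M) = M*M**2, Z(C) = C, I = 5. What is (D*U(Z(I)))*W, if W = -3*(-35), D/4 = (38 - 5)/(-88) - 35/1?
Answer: -3714375/2 ≈ -1.8572e+6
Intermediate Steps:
U(M) = M**3
D = -283/2 (D = 4*((38 - 5)/(-88) - 35/1) = 4*(33*(-1/88) - 35*1) = 4*(-3/8 - 35) = 4*(-283/8) = -283/2 ≈ -141.50)
W = 105
(D*U(Z(I)))*W = -283/2*5**3*105 = -283/2*125*105 = -35375/2*105 = -3714375/2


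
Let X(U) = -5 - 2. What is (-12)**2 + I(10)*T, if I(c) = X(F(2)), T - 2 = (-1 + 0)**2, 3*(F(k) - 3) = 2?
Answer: 123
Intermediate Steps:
F(k) = 11/3 (F(k) = 3 + (1/3)*2 = 3 + 2/3 = 11/3)
X(U) = -7
T = 3 (T = 2 + (-1 + 0)**2 = 2 + (-1)**2 = 2 + 1 = 3)
I(c) = -7
(-12)**2 + I(10)*T = (-12)**2 - 7*3 = 144 - 21 = 123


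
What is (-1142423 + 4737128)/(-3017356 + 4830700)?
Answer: 1198235/604448 ≈ 1.9824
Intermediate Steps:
(-1142423 + 4737128)/(-3017356 + 4830700) = 3594705/1813344 = 3594705*(1/1813344) = 1198235/604448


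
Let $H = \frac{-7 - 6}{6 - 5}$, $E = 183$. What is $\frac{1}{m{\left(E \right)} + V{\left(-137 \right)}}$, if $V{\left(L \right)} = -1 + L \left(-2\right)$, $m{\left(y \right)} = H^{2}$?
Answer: $\frac{1}{442} \approx 0.0022624$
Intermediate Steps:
$H = -13$ ($H = - \frac{13}{1} = \left(-13\right) 1 = -13$)
$m{\left(y \right)} = 169$ ($m{\left(y \right)} = \left(-13\right)^{2} = 169$)
$V{\left(L \right)} = -1 - 2 L$
$\frac{1}{m{\left(E \right)} + V{\left(-137 \right)}} = \frac{1}{169 - -273} = \frac{1}{169 + \left(-1 + 274\right)} = \frac{1}{169 + 273} = \frac{1}{442}$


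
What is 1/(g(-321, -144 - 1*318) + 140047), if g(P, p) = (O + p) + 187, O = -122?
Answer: 1/139650 ≈ 7.1608e-6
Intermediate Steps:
g(P, p) = 65 + p (g(P, p) = (-122 + p) + 187 = 65 + p)
1/(g(-321, -144 - 1*318) + 140047) = 1/((65 + (-144 - 1*318)) + 140047) = 1/((65 + (-144 - 318)) + 140047) = 1/((65 - 462) + 140047) = 1/(-397 + 140047) = 1/139650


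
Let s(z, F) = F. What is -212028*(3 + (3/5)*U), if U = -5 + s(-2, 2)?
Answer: -1272168/5 ≈ -2.5443e+5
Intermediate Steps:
U = -3 (U = -5 + 2 = -3)
-212028*(3 + (3/5)*U) = -212028*(3 + (3/5)*(-3)) = -212028*(3 + (3*(⅕))*(-3)) = -212028*(3 + (⅗)*(-3)) = -212028*(3 - 9/5) = -212028*6/5 = -1272168/5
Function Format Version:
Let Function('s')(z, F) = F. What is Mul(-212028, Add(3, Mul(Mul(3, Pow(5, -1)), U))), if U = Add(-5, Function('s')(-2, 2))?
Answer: Rational(-1272168, 5) ≈ -2.5443e+5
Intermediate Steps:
U = -3 (U = Add(-5, 2) = -3)
Mul(-212028, Add(3, Mul(Mul(3, Pow(5, -1)), U))) = Mul(-212028, Add(3, Mul(Mul(3, Pow(5, -1)), -3))) = Mul(-212028, Add(3, Mul(Mul(3, Rational(1, 5)), -3))) = Mul(-212028, Add(3, Mul(Rational(3, 5), -3))) = Mul(-212028, Add(3, Rational(-9, 5))) = Mul(-212028, Rational(6, 5)) = Rational(-1272168, 5)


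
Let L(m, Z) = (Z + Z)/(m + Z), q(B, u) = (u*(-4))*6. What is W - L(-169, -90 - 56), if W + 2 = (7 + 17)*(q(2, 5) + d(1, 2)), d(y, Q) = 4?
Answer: -877882/315 ≈ -2786.9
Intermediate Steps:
q(B, u) = -24*u (q(B, u) = -4*u*6 = -24*u)
W = -2786 (W = -2 + (7 + 17)*(-24*5 + 4) = -2 + 24*(-120 + 4) = -2 + 24*(-116) = -2 - 2784 = -2786)
L(m, Z) = 2*Z/(Z + m) (L(m, Z) = (2*Z)/(Z + m) = 2*Z/(Z + m))
W - L(-169, -90 - 56) = -2786 - 2*(-90 - 56)/((-90 - 56) - 169) = -2786 - 2*(-146)/(-146 - 169) = -2786 - 2*(-146)/(-315) = -2786 - 2*(-146)*(-1)/315 = -2786 - 1*292/315 = -2786 - 292/315 = -877882/315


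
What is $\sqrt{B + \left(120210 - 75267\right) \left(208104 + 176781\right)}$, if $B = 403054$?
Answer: $\sqrt{17298289609} \approx 1.3152 \cdot 10^{5}$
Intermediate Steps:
$\sqrt{B + \left(120210 - 75267\right) \left(208104 + 176781\right)} = \sqrt{403054 + \left(120210 - 75267\right) \left(208104 + 176781\right)} = \sqrt{403054 + 44943 \cdot 384885} = \sqrt{403054 + 17297886555} = \sqrt{17298289609}$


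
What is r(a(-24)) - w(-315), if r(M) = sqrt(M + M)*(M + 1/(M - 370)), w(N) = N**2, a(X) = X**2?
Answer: -99225 + 1423884*sqrt(2)/103 ≈ -79675.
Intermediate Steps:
r(M) = sqrt(2)*sqrt(M)*(M + 1/(-370 + M)) (r(M) = sqrt(2*M)*(M + 1/(-370 + M)) = (sqrt(2)*sqrt(M))*(M + 1/(-370 + M)) = sqrt(2)*sqrt(M)*(M + 1/(-370 + M)))
r(a(-24)) - w(-315) = sqrt(2)*sqrt((-24)**2)*(1 + ((-24)**2)**2 - 370*(-24)**2)/(-370 + (-24)**2) - 1*(-315)**2 = sqrt(2)*sqrt(576)*(1 + 576**2 - 370*576)/(-370 + 576) - 1*99225 = sqrt(2)*24*(1 + 331776 - 213120)/206 - 99225 = sqrt(2)*24*(1/206)*118657 - 99225 = 1423884*sqrt(2)/103 - 99225 = -99225 + 1423884*sqrt(2)/103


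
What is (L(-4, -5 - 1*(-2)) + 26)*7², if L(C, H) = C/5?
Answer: 6174/5 ≈ 1234.8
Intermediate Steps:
L(C, H) = C/5 (L(C, H) = C*(⅕) = C/5)
(L(-4, -5 - 1*(-2)) + 26)*7² = ((⅕)*(-4) + 26)*7² = (-⅘ + 26)*49 = (126/5)*49 = 6174/5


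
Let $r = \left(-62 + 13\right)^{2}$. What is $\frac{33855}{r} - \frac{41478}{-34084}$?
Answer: $\frac{626751249}{40917842} \approx 15.317$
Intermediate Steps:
$r = 2401$ ($r = \left(-49\right)^{2} = 2401$)
$\frac{33855}{r} - \frac{41478}{-34084} = \frac{33855}{2401} - \frac{41478}{-34084} = 33855 \cdot \frac{1}{2401} - - \frac{20739}{17042} = \frac{33855}{2401} + \frac{20739}{17042} = \frac{626751249}{40917842}$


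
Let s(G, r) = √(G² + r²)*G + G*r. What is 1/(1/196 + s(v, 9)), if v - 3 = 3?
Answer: -2074660/49765967 + 691488*√13/49765967 ≈ 0.0084101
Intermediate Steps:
v = 6 (v = 3 + 3 = 6)
s(G, r) = G*r + G*√(G² + r²) (s(G, r) = G*√(G² + r²) + G*r = G*r + G*√(G² + r²))
1/(1/196 + s(v, 9)) = 1/(1/196 + 6*(9 + √(6² + 9²))) = 1/(1/196 + 6*(9 + √(36 + 81))) = 1/(1/196 + 6*(9 + √117)) = 1/(1/196 + 6*(9 + 3*√13)) = 1/(1/196 + (54 + 18*√13)) = 1/(10585/196 + 18*√13)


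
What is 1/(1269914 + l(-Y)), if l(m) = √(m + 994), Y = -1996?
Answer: 634957/806340782203 - √2990/1612681564406 ≈ 7.8742e-7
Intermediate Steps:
l(m) = √(994 + m)
1/(1269914 + l(-Y)) = 1/(1269914 + √(994 - 1*(-1996))) = 1/(1269914 + √(994 + 1996)) = 1/(1269914 + √2990)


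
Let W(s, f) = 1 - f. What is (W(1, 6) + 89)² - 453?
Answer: 6603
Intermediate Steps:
(W(1, 6) + 89)² - 453 = ((1 - 1*6) + 89)² - 453 = ((1 - 6) + 89)² - 453 = (-5 + 89)² - 453 = 84² - 453 = 7056 - 453 = 6603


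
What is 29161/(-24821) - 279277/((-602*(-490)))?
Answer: -15533846197/7321698580 ≈ -2.1216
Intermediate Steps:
29161/(-24821) - 279277/((-602*(-490))) = 29161*(-1/24821) - 279277/294980 = -29161/24821 - 279277*1/294980 = -29161/24821 - 279277/294980 = -15533846197/7321698580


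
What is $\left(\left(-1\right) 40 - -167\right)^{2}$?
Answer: $16129$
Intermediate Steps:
$\left(\left(-1\right) 40 - -167\right)^{2} = \left(-40 + 167\right)^{2} = 127^{2} = 16129$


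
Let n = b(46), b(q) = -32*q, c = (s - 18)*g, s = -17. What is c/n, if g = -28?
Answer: -245/368 ≈ -0.66576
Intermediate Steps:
c = 980 (c = (-17 - 18)*(-28) = -35*(-28) = 980)
n = -1472 (n = -32*46 = -1472)
c/n = 980/(-1472) = 980*(-1/1472) = -245/368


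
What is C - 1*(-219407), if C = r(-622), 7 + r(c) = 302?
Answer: 219702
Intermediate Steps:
r(c) = 295 (r(c) = -7 + 302 = 295)
C = 295
C - 1*(-219407) = 295 - 1*(-219407) = 295 + 219407 = 219702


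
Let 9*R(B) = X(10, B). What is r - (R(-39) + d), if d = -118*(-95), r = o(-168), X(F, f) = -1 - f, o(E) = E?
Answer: -102440/9 ≈ -11382.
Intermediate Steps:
R(B) = -⅑ - B/9 (R(B) = (-1 - B)/9 = -⅑ - B/9)
r = -168
d = 11210
r - (R(-39) + d) = -168 - ((-⅑ - ⅑*(-39)) + 11210) = -168 - ((-⅑ + 13/3) + 11210) = -168 - (38/9 + 11210) = -168 - 1*100928/9 = -168 - 100928/9 = -102440/9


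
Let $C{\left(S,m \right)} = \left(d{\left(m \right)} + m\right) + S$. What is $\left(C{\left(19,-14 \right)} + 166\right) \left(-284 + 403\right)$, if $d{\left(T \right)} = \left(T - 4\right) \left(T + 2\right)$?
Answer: $46053$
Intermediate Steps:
$d{\left(T \right)} = \left(-4 + T\right) \left(2 + T\right)$
$C{\left(S,m \right)} = -8 + S + m^{2} - m$ ($C{\left(S,m \right)} = \left(\left(-8 + m^{2} - 2 m\right) + m\right) + S = \left(-8 + m^{2} - m\right) + S = -8 + S + m^{2} - m$)
$\left(C{\left(19,-14 \right)} + 166\right) \left(-284 + 403\right) = \left(\left(-8 + 19 + \left(-14\right)^{2} - -14\right) + 166\right) \left(-284 + 403\right) = \left(\left(-8 + 19 + 196 + 14\right) + 166\right) 119 = \left(221 + 166\right) 119 = 387 \cdot 119 = 46053$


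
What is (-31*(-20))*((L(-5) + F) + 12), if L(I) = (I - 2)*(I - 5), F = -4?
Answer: 48360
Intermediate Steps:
L(I) = (-5 + I)*(-2 + I) (L(I) = (-2 + I)*(-5 + I) = (-5 + I)*(-2 + I))
(-31*(-20))*((L(-5) + F) + 12) = (-31*(-20))*(((10 + (-5)² - 7*(-5)) - 4) + 12) = 620*(((10 + 25 + 35) - 4) + 12) = 620*((70 - 4) + 12) = 620*(66 + 12) = 620*78 = 48360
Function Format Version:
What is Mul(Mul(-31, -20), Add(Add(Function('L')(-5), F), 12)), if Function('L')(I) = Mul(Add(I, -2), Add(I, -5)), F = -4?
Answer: 48360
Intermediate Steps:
Function('L')(I) = Mul(Add(-5, I), Add(-2, I)) (Function('L')(I) = Mul(Add(-2, I), Add(-5, I)) = Mul(Add(-5, I), Add(-2, I)))
Mul(Mul(-31, -20), Add(Add(Function('L')(-5), F), 12)) = Mul(Mul(-31, -20), Add(Add(Add(10, Pow(-5, 2), Mul(-7, -5)), -4), 12)) = Mul(620, Add(Add(Add(10, 25, 35), -4), 12)) = Mul(620, Add(Add(70, -4), 12)) = Mul(620, Add(66, 12)) = Mul(620, 78) = 48360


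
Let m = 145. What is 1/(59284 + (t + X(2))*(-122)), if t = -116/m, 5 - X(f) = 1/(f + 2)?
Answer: 10/588021 ≈ 1.7006e-5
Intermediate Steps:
X(f) = 5 - 1/(2 + f) (X(f) = 5 - 1/(f + 2) = 5 - 1/(2 + f))
t = -⅘ (t = -116/145 = -116*1/145 = -⅘ ≈ -0.80000)
1/(59284 + (t + X(2))*(-122)) = 1/(59284 + (-⅘ + (9 + 5*2)/(2 + 2))*(-122)) = 1/(59284 + (-⅘ + (9 + 10)/4)*(-122)) = 1/(59284 + (-⅘ + (¼)*19)*(-122)) = 1/(59284 + (-⅘ + 19/4)*(-122)) = 1/(59284 + (79/20)*(-122)) = 1/(59284 - 4819/10) = 1/(588021/10) = 10/588021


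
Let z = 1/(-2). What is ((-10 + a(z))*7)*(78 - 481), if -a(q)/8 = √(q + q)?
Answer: 28210 + 22568*I ≈ 28210.0 + 22568.0*I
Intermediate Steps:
z = -½ ≈ -0.50000
a(q) = -8*√2*√q (a(q) = -8*√(q + q) = -8*√2*√q)
((-10 + a(z))*7)*(78 - 481) = ((-10 - 8*√2*√(-½))*7)*(78 - 481) = ((-10 - 8*√2*I*√2/2)*7)*(-403) = ((-10 - 8*I)*7)*(-403) = (-70 - 56*I)*(-403) = 28210 + 22568*I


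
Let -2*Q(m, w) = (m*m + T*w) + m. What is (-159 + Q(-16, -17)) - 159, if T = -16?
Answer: -574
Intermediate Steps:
Q(m, w) = 8*w - m/2 - m**2/2 (Q(m, w) = -((m*m - 16*w) + m)/2 = -((m**2 - 16*w) + m)/2 = -(m + m**2 - 16*w)/2 = 8*w - m/2 - m**2/2)
(-159 + Q(-16, -17)) - 159 = (-159 + (8*(-17) - 1/2*(-16) - 1/2*(-16)**2)) - 159 = (-159 + (-136 + 8 - 1/2*256)) - 159 = (-159 + (-136 + 8 - 128)) - 159 = (-159 - 256) - 159 = -415 - 159 = -574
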